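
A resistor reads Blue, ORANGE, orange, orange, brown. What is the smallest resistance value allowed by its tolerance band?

Blue → 6 (first significant figure)
Orange → 3 (second significant figure)
Orange → 3 (third significant figure)
Orange → ×10^3 multiplier
Brown → ±1% tolerance
633 × 1000 = 633000 Ω
Smallest = 633000 × (1 − 1/100) = 626670 Ω.

626670 Ω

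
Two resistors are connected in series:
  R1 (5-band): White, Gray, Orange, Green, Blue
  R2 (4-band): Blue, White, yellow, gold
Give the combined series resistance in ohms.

98990000 Ω

R1: white, grey, orange → 983; green ×10^5 → 98300000 Ω.
R2: blue, white → 69; yellow ×10^4 → 690000 Ω.
Series: 98300000 + 690000 = 98990000 Ω.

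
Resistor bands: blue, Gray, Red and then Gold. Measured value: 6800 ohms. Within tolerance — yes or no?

yes

Blue → 6 (first significant figure)
Grey → 8 (second significant figure)
Red → ×10^2 multiplier
Gold → ±5% tolerance
68 × 100 = 6800 Ω
Allowed range: 6460 Ω to 7140 Ω.
6800 ohms lies inside that range.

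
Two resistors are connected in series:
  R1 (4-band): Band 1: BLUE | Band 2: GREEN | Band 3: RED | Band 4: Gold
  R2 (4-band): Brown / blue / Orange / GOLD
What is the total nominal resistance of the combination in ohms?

R1: blue, green → 65; red ×10^2 → 6500 Ω.
R2: brown, blue → 16; orange ×10^3 → 16000 Ω.
Series: 6500 + 16000 = 22500 Ω.

22500 Ω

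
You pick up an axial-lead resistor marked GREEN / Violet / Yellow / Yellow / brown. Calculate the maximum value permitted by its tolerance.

5797400 Ω

Green → 5 (first significant figure)
Violet → 7 (second significant figure)
Yellow → 4 (third significant figure)
Yellow → ×10^4 multiplier
Brown → ±1% tolerance
574 × 10000 = 5740000 Ω
Maximum = 5740000 × (1 + 1/100) = 5797400 Ω.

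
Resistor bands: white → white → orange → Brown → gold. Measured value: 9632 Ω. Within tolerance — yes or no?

White → 9 (first significant figure)
White → 9 (second significant figure)
Orange → 3 (third significant figure)
Brown → ×10 multiplier
Gold → ±5% tolerance
993 × 10 = 9930 Ω
Allowed range: 9433.5 Ω to 10426.5 Ω.
9632 Ω lies inside that range.

yes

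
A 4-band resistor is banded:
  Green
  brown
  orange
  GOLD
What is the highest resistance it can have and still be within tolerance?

Green → 5 (first significant figure)
Brown → 1 (second significant figure)
Orange → ×10^3 multiplier
Gold → ±5% tolerance
51 × 1000 = 51000 Ω
Highest = 51000 × (1 + 5/100) = 53550 Ω.

53550 Ω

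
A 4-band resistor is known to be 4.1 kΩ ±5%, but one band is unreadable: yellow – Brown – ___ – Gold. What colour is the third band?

red

4100 Ω = 41 × 10^2.
The third band is the multiplier, 10^2, which is red.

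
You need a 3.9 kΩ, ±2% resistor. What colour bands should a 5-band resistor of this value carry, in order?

3900 Ω = 390 × 10^1.
3 → orange
9 → white
0 → black
Multiplier 10^1 → brown.
±2% tolerance → red.

orange, white, black, brown, red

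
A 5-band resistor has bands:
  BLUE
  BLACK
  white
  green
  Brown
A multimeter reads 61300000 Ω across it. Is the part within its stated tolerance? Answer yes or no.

yes

Blue → 6 (first significant figure)
Black → 0 (second significant figure)
White → 9 (third significant figure)
Green → ×10^5 multiplier
Brown → ±1% tolerance
609 × 100000 = 60900000 Ω
Allowed range: 60291000 Ω to 61509000 Ω.
61300000 Ω lies inside that range.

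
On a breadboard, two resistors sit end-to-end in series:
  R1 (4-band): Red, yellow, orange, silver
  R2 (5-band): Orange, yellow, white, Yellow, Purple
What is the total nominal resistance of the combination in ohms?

3514000 Ω

R1: red, yellow → 24; orange ×10^3 → 24000 Ω.
R2: orange, yellow, white → 349; yellow ×10^4 → 3490000 Ω.
Series: 24000 + 3490000 = 3514000 Ω.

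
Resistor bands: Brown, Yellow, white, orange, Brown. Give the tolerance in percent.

±1%

The last band, brown, is the tolerance band.
Brown corresponds to ±1%.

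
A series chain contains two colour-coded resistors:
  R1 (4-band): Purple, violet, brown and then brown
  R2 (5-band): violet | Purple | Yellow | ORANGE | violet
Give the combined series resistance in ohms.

774770 Ω

R1: violet, violet → 77; brown ×10 → 770 Ω.
R2: violet, violet, yellow → 774; orange ×10^3 → 774000 Ω.
Series: 770 + 774000 = 774770 Ω.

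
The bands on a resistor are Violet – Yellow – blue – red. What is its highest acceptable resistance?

Violet → 7 (first significant figure)
Yellow → 4 (second significant figure)
Blue → ×10^6 multiplier
Red → ±2% tolerance
74 × 1000000 = 74000000 Ω
Highest = 74000000 × (1 + 2/100) = 75480000 Ω.

75480000 Ω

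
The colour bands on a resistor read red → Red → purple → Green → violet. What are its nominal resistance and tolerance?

22700000 Ω ±0.1%

Red → 2 (first significant figure)
Red → 2 (second significant figure)
Violet → 7 (third significant figure)
Green → ×10^5 multiplier
Violet → ±0.1% tolerance
227 × 100000 = 22700000 Ω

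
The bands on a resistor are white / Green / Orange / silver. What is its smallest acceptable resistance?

85500 Ω

White → 9 (first significant figure)
Green → 5 (second significant figure)
Orange → ×10^3 multiplier
Silver → ±10% tolerance
95 × 1000 = 95000 Ω
Smallest = 95000 × (1 − 10/100) = 85500 Ω.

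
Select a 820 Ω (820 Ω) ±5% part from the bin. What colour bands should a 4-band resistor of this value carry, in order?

grey, red, brown, gold

820 Ω = 82 × 10^1.
8 → grey
2 → red
Multiplier 10^1 → brown.
±5% tolerance → gold.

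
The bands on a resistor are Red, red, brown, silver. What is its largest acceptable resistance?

Red → 2 (first significant figure)
Red → 2 (second significant figure)
Brown → ×10 multiplier
Silver → ±10% tolerance
22 × 10 = 220 Ω
Largest = 220 × (1 + 10/100) = 242 Ω.

242 Ω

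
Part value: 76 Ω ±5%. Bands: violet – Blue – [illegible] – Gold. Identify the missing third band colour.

black

76 Ω = 76 × 10^0.
The third band is the multiplier, 10^0, which is black.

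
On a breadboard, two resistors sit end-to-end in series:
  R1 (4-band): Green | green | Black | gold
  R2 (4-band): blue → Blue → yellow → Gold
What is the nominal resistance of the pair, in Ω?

660055 Ω

R1: green, green → 55; black ×1 → 55 Ω.
R2: blue, blue → 66; yellow ×10^4 → 660000 Ω.
Series: 55 + 660000 = 660055 Ω.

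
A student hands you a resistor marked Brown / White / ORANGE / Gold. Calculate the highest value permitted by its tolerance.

Brown → 1 (first significant figure)
White → 9 (second significant figure)
Orange → ×10^3 multiplier
Gold → ±5% tolerance
19 × 1000 = 19000 Ω
Highest = 19000 × (1 + 5/100) = 19950 Ω.

19950 Ω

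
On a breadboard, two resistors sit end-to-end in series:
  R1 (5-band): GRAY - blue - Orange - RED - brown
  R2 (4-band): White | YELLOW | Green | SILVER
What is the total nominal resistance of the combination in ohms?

R1: grey, blue, orange → 863; red ×10^2 → 86300 Ω.
R2: white, yellow → 94; green ×10^5 → 9400000 Ω.
Series: 86300 + 9400000 = 9486300 Ω.

9486300 Ω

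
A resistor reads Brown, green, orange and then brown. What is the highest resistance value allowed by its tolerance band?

15150 Ω

Brown → 1 (first significant figure)
Green → 5 (second significant figure)
Orange → ×10^3 multiplier
Brown → ±1% tolerance
15 × 1000 = 15000 Ω
Highest = 15000 × (1 + 1/100) = 15150 Ω.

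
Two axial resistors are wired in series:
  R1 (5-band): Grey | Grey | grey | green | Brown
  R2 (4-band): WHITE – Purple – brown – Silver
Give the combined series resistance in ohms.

88800970 Ω

R1: grey, grey, grey → 888; green ×10^5 → 88800000 Ω.
R2: white, violet → 97; brown ×10 → 970 Ω.
Series: 88800000 + 970 = 88800970 Ω.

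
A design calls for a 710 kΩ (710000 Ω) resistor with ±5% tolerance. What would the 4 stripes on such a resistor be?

violet, brown, yellow, gold

710000 Ω = 71 × 10^4.
7 → violet
1 → brown
Multiplier 10^4 → yellow.
±5% tolerance → gold.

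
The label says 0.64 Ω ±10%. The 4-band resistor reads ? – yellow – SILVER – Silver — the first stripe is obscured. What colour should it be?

0.64 Ω = 64 × 10^-2.
The first band gives digit 6 of the significand, and 6 is blue.

blue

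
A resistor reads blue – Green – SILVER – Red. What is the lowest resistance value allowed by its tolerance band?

0.637 Ω

Blue → 6 (first significant figure)
Green → 5 (second significant figure)
Silver → ×0.01 multiplier
Red → ±2% tolerance
65 × 0.01 = 0.65 Ω
Lowest = 0.65 × (1 − 2/100) = 0.637 Ω.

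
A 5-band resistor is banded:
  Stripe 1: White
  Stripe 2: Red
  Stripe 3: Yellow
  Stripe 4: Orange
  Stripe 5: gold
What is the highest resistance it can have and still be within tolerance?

970200 Ω

White → 9 (first significant figure)
Red → 2 (second significant figure)
Yellow → 4 (third significant figure)
Orange → ×10^3 multiplier
Gold → ±5% tolerance
924 × 1000 = 924000 Ω
Highest = 924000 × (1 + 5/100) = 970200 Ω.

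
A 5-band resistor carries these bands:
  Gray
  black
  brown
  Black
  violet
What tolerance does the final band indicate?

±0.1%

The last band, violet, is the tolerance band.
Violet corresponds to ±0.1%.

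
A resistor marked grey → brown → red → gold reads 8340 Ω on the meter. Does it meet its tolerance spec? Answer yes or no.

yes

Grey → 8 (first significant figure)
Brown → 1 (second significant figure)
Red → ×10^2 multiplier
Gold → ±5% tolerance
81 × 100 = 8100 Ω
Allowed range: 7695 Ω to 8505 Ω.
8340 Ω lies inside that range.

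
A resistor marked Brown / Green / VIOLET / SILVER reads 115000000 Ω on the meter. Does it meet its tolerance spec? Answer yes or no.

no

Brown → 1 (first significant figure)
Green → 5 (second significant figure)
Violet → ×10^7 multiplier
Silver → ±10% tolerance
15 × 10000000 = 150000000 Ω
Allowed range: 135000000 Ω to 165000000 Ω.
115000000 Ω lies outside that range.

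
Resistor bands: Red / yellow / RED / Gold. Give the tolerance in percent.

±5%

The last band, gold, is the tolerance band.
Gold corresponds to ±5%.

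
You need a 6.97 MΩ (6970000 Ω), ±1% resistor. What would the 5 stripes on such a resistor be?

blue, white, violet, yellow, brown

6970000 Ω = 697 × 10^4.
6 → blue
9 → white
7 → violet
Multiplier 10^4 → yellow.
±1% tolerance → brown.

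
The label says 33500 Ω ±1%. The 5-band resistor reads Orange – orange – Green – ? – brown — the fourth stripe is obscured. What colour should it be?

red

33500 Ω = 335 × 10^2.
The fourth band is the multiplier, 10^2, which is red.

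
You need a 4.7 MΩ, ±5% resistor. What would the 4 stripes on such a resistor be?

yellow, violet, green, gold

4700000 Ω = 47 × 10^5.
4 → yellow
7 → violet
Multiplier 10^5 → green.
±5% tolerance → gold.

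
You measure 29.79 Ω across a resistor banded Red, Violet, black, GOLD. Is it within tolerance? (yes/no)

no

Red → 2 (first significant figure)
Violet → 7 (second significant figure)
Black → ×1 multiplier
Gold → ±5% tolerance
27 × 1 = 27 Ω
Allowed range: 25.65 Ω to 28.35 Ω.
29.79 Ω lies outside that range.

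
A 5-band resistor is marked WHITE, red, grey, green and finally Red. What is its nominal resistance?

92800000 Ω

White → 9 (first significant figure)
Red → 2 (second significant figure)
Grey → 8 (third significant figure)
Green → ×10^5 multiplier
928 × 100000 = 92800000 Ω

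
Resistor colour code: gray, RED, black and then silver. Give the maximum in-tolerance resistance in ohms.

Grey → 8 (first significant figure)
Red → 2 (second significant figure)
Black → ×1 multiplier
Silver → ±10% tolerance
82 × 1 = 82 Ω
Maximum = 82 × (1 + 10/100) = 90.2 Ω.

90.2 Ω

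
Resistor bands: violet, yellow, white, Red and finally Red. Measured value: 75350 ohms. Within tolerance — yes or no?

Violet → 7 (first significant figure)
Yellow → 4 (second significant figure)
White → 9 (third significant figure)
Red → ×10^2 multiplier
Red → ±2% tolerance
749 × 100 = 74900 Ω
Allowed range: 73402 Ω to 76398 Ω.
75350 ohms lies inside that range.

yes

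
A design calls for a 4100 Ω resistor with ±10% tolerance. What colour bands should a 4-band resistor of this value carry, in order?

4100 Ω = 41 × 10^2.
4 → yellow
1 → brown
Multiplier 10^2 → red.
±10% tolerance → silver.

yellow, brown, red, silver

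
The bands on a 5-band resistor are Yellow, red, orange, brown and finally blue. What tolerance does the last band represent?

The last band, blue, is the tolerance band.
Blue corresponds to ±0.25%.

±0.25%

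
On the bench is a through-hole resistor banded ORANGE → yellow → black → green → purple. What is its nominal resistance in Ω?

34000000 Ω

Orange → 3 (first significant figure)
Yellow → 4 (second significant figure)
Black → 0 (third significant figure)
Green → ×10^5 multiplier
340 × 100000 = 34000000 Ω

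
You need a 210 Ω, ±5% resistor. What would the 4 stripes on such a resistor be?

red, brown, brown, gold

210 Ω = 21 × 10^1.
2 → red
1 → brown
Multiplier 10^1 → brown.
±5% tolerance → gold.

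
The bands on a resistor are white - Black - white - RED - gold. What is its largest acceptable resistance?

95445 Ω

White → 9 (first significant figure)
Black → 0 (second significant figure)
White → 9 (third significant figure)
Red → ×10^2 multiplier
Gold → ±5% tolerance
909 × 100 = 90900 Ω
Largest = 90900 × (1 + 5/100) = 95445 Ω.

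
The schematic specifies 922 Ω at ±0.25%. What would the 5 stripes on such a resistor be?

white, red, red, black, blue

922 Ω = 922 × 10^0.
9 → white
2 → red
2 → red
Multiplier 10^0 → black.
±0.25% tolerance → blue.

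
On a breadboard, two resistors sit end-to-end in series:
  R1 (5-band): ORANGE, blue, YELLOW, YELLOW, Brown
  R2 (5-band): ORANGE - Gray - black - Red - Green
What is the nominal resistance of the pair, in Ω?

R1: orange, blue, yellow → 364; yellow ×10^4 → 3640000 Ω.
R2: orange, grey, black → 380; red ×10^2 → 38000 Ω.
Series: 3640000 + 38000 = 3678000 Ω.

3678000 Ω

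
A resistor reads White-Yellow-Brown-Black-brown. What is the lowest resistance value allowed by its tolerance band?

White → 9 (first significant figure)
Yellow → 4 (second significant figure)
Brown → 1 (third significant figure)
Black → ×1 multiplier
Brown → ±1% tolerance
941 × 1 = 941 Ω
Lowest = 941 × (1 − 1/100) = 931.59 Ω.

931.59 Ω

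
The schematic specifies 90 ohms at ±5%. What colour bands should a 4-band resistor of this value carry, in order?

90 Ω = 90 × 10^0.
9 → white
0 → black
Multiplier 10^0 → black.
±5% tolerance → gold.

white, black, black, gold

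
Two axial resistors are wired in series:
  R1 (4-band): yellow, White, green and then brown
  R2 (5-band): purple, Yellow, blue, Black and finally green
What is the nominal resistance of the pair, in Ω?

4900746 Ω

R1: yellow, white → 49; green ×10^5 → 4900000 Ω.
R2: violet, yellow, blue → 746; black ×1 → 746 Ω.
Series: 4900000 + 746 = 4900746 Ω.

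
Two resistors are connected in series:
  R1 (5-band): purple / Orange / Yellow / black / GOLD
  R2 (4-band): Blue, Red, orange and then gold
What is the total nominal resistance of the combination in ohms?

R1: violet, orange, yellow → 734; black ×1 → 734 Ω.
R2: blue, red → 62; orange ×10^3 → 62000 Ω.
Series: 734 + 62000 = 62734 Ω.

62734 Ω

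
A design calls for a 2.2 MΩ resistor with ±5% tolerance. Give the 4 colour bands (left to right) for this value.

red, red, green, gold

2200000 Ω = 22 × 10^5.
2 → red
2 → red
Multiplier 10^5 → green.
±5% tolerance → gold.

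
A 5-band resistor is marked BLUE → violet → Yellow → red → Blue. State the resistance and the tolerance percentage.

Blue → 6 (first significant figure)
Violet → 7 (second significant figure)
Yellow → 4 (third significant figure)
Red → ×10^2 multiplier
Blue → ±0.25% tolerance
674 × 100 = 67400 Ω

67400 Ω ±0.25%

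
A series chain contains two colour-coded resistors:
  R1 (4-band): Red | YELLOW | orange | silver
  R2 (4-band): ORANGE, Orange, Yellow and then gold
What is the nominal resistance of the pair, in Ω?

R1: red, yellow → 24; orange ×10^3 → 24000 Ω.
R2: orange, orange → 33; yellow ×10^4 → 330000 Ω.
Series: 24000 + 330000 = 354000 Ω.

354000 Ω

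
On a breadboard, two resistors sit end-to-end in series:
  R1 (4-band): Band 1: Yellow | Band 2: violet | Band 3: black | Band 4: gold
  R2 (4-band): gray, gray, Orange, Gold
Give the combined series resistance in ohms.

88047 Ω

R1: yellow, violet → 47; black ×1 → 47 Ω.
R2: grey, grey → 88; orange ×10^3 → 88000 Ω.
Series: 47 + 88000 = 88047 Ω.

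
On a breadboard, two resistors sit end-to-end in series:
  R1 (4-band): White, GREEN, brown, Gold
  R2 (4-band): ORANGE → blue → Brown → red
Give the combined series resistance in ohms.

R1: white, green → 95; brown ×10 → 950 Ω.
R2: orange, blue → 36; brown ×10 → 360 Ω.
Series: 950 + 360 = 1310 Ω.

1310 Ω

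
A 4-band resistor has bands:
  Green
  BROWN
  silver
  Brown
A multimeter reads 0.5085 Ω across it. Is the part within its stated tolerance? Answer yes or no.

yes

Green → 5 (first significant figure)
Brown → 1 (second significant figure)
Silver → ×0.01 multiplier
Brown → ±1% tolerance
51 × 0.01 = 0.51 Ω
Allowed range: 0.5049 Ω to 0.5151 Ω.
0.5085 Ω lies inside that range.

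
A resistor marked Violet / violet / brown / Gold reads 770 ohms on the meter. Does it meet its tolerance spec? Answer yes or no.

Violet → 7 (first significant figure)
Violet → 7 (second significant figure)
Brown → ×10 multiplier
Gold → ±5% tolerance
77 × 10 = 770 Ω
Allowed range: 731.5 Ω to 808.5 Ω.
770 ohms lies inside that range.

yes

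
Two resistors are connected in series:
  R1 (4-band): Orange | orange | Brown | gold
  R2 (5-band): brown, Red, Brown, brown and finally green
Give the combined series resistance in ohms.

R1: orange, orange → 33; brown ×10 → 330 Ω.
R2: brown, red, brown → 121; brown ×10 → 1210 Ω.
Series: 330 + 1210 = 1540 Ω.

1540 Ω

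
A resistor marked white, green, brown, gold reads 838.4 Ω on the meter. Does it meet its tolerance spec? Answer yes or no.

White → 9 (first significant figure)
Green → 5 (second significant figure)
Brown → ×10 multiplier
Gold → ±5% tolerance
95 × 10 = 950 Ω
Allowed range: 902.5 Ω to 997.5 Ω.
838.4 Ω lies outside that range.

no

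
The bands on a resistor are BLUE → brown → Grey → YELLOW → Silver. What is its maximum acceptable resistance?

6798000 Ω

Blue → 6 (first significant figure)
Brown → 1 (second significant figure)
Grey → 8 (third significant figure)
Yellow → ×10^4 multiplier
Silver → ±10% tolerance
618 × 10000 = 6180000 Ω
Maximum = 6180000 × (1 + 10/100) = 6798000 Ω.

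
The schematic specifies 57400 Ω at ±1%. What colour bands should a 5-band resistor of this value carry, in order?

green, violet, yellow, red, brown

57400 Ω = 574 × 10^2.
5 → green
7 → violet
4 → yellow
Multiplier 10^2 → red.
±1% tolerance → brown.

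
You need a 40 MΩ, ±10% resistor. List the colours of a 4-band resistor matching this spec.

yellow, black, blue, silver

40000000 Ω = 40 × 10^6.
4 → yellow
0 → black
Multiplier 10^6 → blue.
±10% tolerance → silver.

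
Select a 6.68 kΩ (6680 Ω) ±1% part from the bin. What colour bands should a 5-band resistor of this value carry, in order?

6680 Ω = 668 × 10^1.
6 → blue
6 → blue
8 → grey
Multiplier 10^1 → brown.
±1% tolerance → brown.

blue, blue, grey, brown, brown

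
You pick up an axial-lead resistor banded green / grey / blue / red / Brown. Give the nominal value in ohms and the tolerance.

58600 Ω ±1%

Green → 5 (first significant figure)
Grey → 8 (second significant figure)
Blue → 6 (third significant figure)
Red → ×10^2 multiplier
Brown → ±1% tolerance
586 × 100 = 58600 Ω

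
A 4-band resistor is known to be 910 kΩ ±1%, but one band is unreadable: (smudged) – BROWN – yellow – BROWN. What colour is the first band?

white

910000 Ω = 91 × 10^4.
The first band gives digit 9 of the significand, and 9 is white.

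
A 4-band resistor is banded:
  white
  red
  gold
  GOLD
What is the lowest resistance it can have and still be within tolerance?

8.74 Ω

White → 9 (first significant figure)
Red → 2 (second significant figure)
Gold → ×0.1 multiplier
Gold → ±5% tolerance
92 × 0.1 = 9.2 Ω
Lowest = 9.2 × (1 − 5/100) = 8.74 Ω.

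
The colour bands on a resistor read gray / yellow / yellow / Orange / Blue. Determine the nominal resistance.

844000 Ω

Grey → 8 (first significant figure)
Yellow → 4 (second significant figure)
Yellow → 4 (third significant figure)
Orange → ×10^3 multiplier
844 × 1000 = 844000 Ω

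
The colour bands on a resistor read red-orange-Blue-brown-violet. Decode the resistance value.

2360 Ω

Red → 2 (first significant figure)
Orange → 3 (second significant figure)
Blue → 6 (third significant figure)
Brown → ×10 multiplier
236 × 10 = 2360 Ω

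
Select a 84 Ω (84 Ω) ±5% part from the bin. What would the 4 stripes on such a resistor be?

grey, yellow, black, gold

84 Ω = 84 × 10^0.
8 → grey
4 → yellow
Multiplier 10^0 → black.
±5% tolerance → gold.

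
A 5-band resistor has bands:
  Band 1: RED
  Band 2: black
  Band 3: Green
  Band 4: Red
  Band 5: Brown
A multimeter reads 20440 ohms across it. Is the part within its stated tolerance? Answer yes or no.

yes

Red → 2 (first significant figure)
Black → 0 (second significant figure)
Green → 5 (third significant figure)
Red → ×10^2 multiplier
Brown → ±1% tolerance
205 × 100 = 20500 Ω
Allowed range: 20295 Ω to 20705 Ω.
20440 ohms lies inside that range.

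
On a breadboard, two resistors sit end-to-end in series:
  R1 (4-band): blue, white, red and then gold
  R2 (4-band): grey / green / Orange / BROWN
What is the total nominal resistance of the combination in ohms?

91900 Ω

R1: blue, white → 69; red ×10^2 → 6900 Ω.
R2: grey, green → 85; orange ×10^3 → 85000 Ω.
Series: 6900 + 85000 = 91900 Ω.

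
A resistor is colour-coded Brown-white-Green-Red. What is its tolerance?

±2%

The last band, red, is the tolerance band.
Red corresponds to ±2%.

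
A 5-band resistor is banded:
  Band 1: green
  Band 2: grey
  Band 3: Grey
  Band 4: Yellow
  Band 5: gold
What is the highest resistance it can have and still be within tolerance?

Green → 5 (first significant figure)
Grey → 8 (second significant figure)
Grey → 8 (third significant figure)
Yellow → ×10^4 multiplier
Gold → ±5% tolerance
588 × 10000 = 5880000 Ω
Highest = 5880000 × (1 + 5/100) = 6174000 Ω.

6174000 Ω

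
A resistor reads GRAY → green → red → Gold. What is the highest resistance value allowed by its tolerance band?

Grey → 8 (first significant figure)
Green → 5 (second significant figure)
Red → ×10^2 multiplier
Gold → ±5% tolerance
85 × 100 = 8500 Ω
Highest = 8500 × (1 + 5/100) = 8925 Ω.

8925 Ω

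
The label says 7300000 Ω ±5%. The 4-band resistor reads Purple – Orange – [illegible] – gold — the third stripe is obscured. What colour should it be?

7300000 Ω = 73 × 10^5.
The third band is the multiplier, 10^5, which is green.

green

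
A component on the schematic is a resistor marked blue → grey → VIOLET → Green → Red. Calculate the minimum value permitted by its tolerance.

67326000 Ω

Blue → 6 (first significant figure)
Grey → 8 (second significant figure)
Violet → 7 (third significant figure)
Green → ×10^5 multiplier
Red → ±2% tolerance
687 × 100000 = 68700000 Ω
Minimum = 68700000 × (1 − 2/100) = 67326000 Ω.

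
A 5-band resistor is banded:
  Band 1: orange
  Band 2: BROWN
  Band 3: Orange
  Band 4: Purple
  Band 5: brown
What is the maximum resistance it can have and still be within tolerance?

Orange → 3 (first significant figure)
Brown → 1 (second significant figure)
Orange → 3 (third significant figure)
Violet → ×10^7 multiplier
Brown → ±1% tolerance
313 × 10000000 = 3130000000 Ω
Maximum = 3130000000 × (1 + 1/100) = 3161300000 Ω.

3161300000 Ω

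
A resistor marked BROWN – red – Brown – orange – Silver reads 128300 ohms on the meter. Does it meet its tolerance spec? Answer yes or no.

yes

Brown → 1 (first significant figure)
Red → 2 (second significant figure)
Brown → 1 (third significant figure)
Orange → ×10^3 multiplier
Silver → ±10% tolerance
121 × 1000 = 121000 Ω
Allowed range: 108900 Ω to 133100 Ω.
128300 ohms lies inside that range.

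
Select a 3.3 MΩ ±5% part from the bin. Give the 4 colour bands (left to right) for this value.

3300000 Ω = 33 × 10^5.
3 → orange
3 → orange
Multiplier 10^5 → green.
±5% tolerance → gold.

orange, orange, green, gold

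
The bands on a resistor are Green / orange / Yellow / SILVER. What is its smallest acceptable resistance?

Green → 5 (first significant figure)
Orange → 3 (second significant figure)
Yellow → ×10^4 multiplier
Silver → ±10% tolerance
53 × 10000 = 530000 Ω
Smallest = 530000 × (1 − 10/100) = 477000 Ω.

477000 Ω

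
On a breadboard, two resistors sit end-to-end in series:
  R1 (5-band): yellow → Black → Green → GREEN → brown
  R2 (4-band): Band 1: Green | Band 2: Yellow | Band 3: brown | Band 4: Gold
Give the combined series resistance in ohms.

40500540 Ω

R1: yellow, black, green → 405; green ×10^5 → 40500000 Ω.
R2: green, yellow → 54; brown ×10 → 540 Ω.
Series: 40500000 + 540 = 40500540 Ω.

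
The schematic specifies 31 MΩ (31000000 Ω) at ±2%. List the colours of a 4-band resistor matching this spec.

orange, brown, blue, red

31000000 Ω = 31 × 10^6.
3 → orange
1 → brown
Multiplier 10^6 → blue.
±2% tolerance → red.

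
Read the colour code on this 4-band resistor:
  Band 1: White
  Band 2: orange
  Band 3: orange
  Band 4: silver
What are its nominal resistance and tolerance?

White → 9 (first significant figure)
Orange → 3 (second significant figure)
Orange → ×10^3 multiplier
Silver → ±10% tolerance
93 × 1000 = 93000 Ω

93000 Ω ±10%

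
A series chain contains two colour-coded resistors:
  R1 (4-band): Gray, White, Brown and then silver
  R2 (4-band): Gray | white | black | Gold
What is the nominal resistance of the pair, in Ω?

R1: grey, white → 89; brown ×10 → 890 Ω.
R2: grey, white → 89; black ×1 → 89 Ω.
Series: 890 + 89 = 979 Ω.

979 Ω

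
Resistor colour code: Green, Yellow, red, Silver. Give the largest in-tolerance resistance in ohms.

5940 Ω

Green → 5 (first significant figure)
Yellow → 4 (second significant figure)
Red → ×10^2 multiplier
Silver → ±10% tolerance
54 × 100 = 5400 Ω
Largest = 5400 × (1 + 10/100) = 5940 Ω.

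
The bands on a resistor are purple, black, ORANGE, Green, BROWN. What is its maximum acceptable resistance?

71003000 Ω

Violet → 7 (first significant figure)
Black → 0 (second significant figure)
Orange → 3 (third significant figure)
Green → ×10^5 multiplier
Brown → ±1% tolerance
703 × 100000 = 70300000 Ω
Maximum = 70300000 × (1 + 1/100) = 71003000 Ω.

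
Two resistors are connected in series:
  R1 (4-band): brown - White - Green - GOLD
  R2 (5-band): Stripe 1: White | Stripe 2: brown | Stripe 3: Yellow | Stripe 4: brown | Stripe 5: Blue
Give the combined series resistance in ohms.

1909140 Ω

R1: brown, white → 19; green ×10^5 → 1900000 Ω.
R2: white, brown, yellow → 914; brown ×10 → 9140 Ω.
Series: 1900000 + 9140 = 1909140 Ω.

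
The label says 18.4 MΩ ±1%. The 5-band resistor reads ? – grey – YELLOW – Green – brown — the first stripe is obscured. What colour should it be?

18400000 Ω = 184 × 10^5.
The first band gives digit 1 of the significand, and 1 is brown.

brown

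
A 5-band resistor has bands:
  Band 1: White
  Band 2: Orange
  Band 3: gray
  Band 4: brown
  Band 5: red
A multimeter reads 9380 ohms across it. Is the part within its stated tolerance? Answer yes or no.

yes

White → 9 (first significant figure)
Orange → 3 (second significant figure)
Grey → 8 (third significant figure)
Brown → ×10 multiplier
Red → ±2% tolerance
938 × 10 = 9380 Ω
Allowed range: 9192.4 Ω to 9567.6 Ω.
9380 ohms lies inside that range.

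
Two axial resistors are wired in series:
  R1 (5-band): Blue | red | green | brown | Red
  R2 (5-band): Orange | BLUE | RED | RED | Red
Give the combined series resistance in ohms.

42450 Ω

R1: blue, red, green → 625; brown ×10 → 6250 Ω.
R2: orange, blue, red → 362; red ×10^2 → 36200 Ω.
Series: 6250 + 36200 = 42450 Ω.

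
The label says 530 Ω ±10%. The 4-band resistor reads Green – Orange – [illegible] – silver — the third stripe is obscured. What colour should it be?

brown

530 Ω = 53 × 10^1.
The third band is the multiplier, 10^1, which is brown.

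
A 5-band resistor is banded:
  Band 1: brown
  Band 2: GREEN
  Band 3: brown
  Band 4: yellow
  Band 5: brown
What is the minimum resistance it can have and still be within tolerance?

Brown → 1 (first significant figure)
Green → 5 (second significant figure)
Brown → 1 (third significant figure)
Yellow → ×10^4 multiplier
Brown → ±1% tolerance
151 × 10000 = 1510000 Ω
Minimum = 1510000 × (1 − 1/100) = 1494900 Ω.

1494900 Ω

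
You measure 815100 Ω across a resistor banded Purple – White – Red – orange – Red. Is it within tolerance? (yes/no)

no

Violet → 7 (first significant figure)
White → 9 (second significant figure)
Red → 2 (third significant figure)
Orange → ×10^3 multiplier
Red → ±2% tolerance
792 × 1000 = 792000 Ω
Allowed range: 776160 Ω to 807840 Ω.
815100 Ω lies outside that range.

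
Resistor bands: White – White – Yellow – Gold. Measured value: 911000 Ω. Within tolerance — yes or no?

no

White → 9 (first significant figure)
White → 9 (second significant figure)
Yellow → ×10^4 multiplier
Gold → ±5% tolerance
99 × 10000 = 990000 Ω
Allowed range: 940500 Ω to 1039500 Ω.
911000 Ω lies outside that range.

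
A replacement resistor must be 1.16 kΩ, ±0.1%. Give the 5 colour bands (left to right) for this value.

brown, brown, blue, brown, violet

1160 Ω = 116 × 10^1.
1 → brown
1 → brown
6 → blue
Multiplier 10^1 → brown.
±0.1% tolerance → violet.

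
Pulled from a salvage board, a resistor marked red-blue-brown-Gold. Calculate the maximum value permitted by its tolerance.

273 Ω

Red → 2 (first significant figure)
Blue → 6 (second significant figure)
Brown → ×10 multiplier
Gold → ±5% tolerance
26 × 10 = 260 Ω
Maximum = 260 × (1 + 5/100) = 273 Ω.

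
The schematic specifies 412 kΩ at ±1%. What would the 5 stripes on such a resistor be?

yellow, brown, red, orange, brown

412000 Ω = 412 × 10^3.
4 → yellow
1 → brown
2 → red
Multiplier 10^3 → orange.
±1% tolerance → brown.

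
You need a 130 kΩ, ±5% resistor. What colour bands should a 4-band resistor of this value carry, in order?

130000 Ω = 13 × 10^4.
1 → brown
3 → orange
Multiplier 10^4 → yellow.
±5% tolerance → gold.

brown, orange, yellow, gold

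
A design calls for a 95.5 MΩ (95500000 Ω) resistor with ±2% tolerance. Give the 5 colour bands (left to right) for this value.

white, green, green, green, red

95500000 Ω = 955 × 10^5.
9 → white
5 → green
5 → green
Multiplier 10^5 → green.
±2% tolerance → red.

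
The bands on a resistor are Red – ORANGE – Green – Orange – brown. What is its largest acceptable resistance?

Red → 2 (first significant figure)
Orange → 3 (second significant figure)
Green → 5 (third significant figure)
Orange → ×10^3 multiplier
Brown → ±1% tolerance
235 × 1000 = 235000 Ω
Largest = 235000 × (1 + 1/100) = 237350 Ω.

237350 Ω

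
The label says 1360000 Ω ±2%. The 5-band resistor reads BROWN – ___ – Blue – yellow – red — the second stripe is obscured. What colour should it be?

orange

1360000 Ω = 136 × 10^4.
The second band gives digit 3 of the significand, and 3 is orange.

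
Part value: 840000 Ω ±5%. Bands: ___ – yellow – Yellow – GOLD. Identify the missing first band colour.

grey

840000 Ω = 84 × 10^4.
The first band gives digit 8 of the significand, and 8 is grey.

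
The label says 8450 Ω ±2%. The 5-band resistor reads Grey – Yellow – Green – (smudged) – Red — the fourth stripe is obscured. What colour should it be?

brown

8450 Ω = 845 × 10^1.
The fourth band is the multiplier, 10^1, which is brown.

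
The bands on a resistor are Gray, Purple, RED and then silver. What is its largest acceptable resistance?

Grey → 8 (first significant figure)
Violet → 7 (second significant figure)
Red → ×10^2 multiplier
Silver → ±10% tolerance
87 × 100 = 8700 Ω
Largest = 8700 × (1 + 10/100) = 9570 Ω.

9570 Ω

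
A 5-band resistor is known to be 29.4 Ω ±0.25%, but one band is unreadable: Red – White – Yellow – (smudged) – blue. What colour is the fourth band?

29.4 Ω = 294 × 10^-1.
The fourth band is the multiplier, 10^-1, which is gold.

gold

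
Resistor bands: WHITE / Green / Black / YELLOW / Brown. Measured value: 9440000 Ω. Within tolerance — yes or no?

yes

White → 9 (first significant figure)
Green → 5 (second significant figure)
Black → 0 (third significant figure)
Yellow → ×10^4 multiplier
Brown → ±1% tolerance
950 × 10000 = 9500000 Ω
Allowed range: 9405000 Ω to 9595000 Ω.
9440000 Ω lies inside that range.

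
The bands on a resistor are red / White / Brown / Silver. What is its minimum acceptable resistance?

261 Ω

Red → 2 (first significant figure)
White → 9 (second significant figure)
Brown → ×10 multiplier
Silver → ±10% tolerance
29 × 10 = 290 Ω
Minimum = 290 × (1 − 10/100) = 261 Ω.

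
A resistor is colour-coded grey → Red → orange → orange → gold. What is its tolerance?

±5%

The last band, gold, is the tolerance band.
Gold corresponds to ±5%.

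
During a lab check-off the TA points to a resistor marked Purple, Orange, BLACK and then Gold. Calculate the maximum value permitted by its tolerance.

Violet → 7 (first significant figure)
Orange → 3 (second significant figure)
Black → ×1 multiplier
Gold → ±5% tolerance
73 × 1 = 73 Ω
Maximum = 73 × (1 + 5/100) = 76.65 Ω.

76.65 Ω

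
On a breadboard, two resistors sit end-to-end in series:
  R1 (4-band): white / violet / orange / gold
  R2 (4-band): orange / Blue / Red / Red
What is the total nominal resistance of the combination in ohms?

R1: white, violet → 97; orange ×10^3 → 97000 Ω.
R2: orange, blue → 36; red ×10^2 → 3600 Ω.
Series: 97000 + 3600 = 100600 Ω.

100600 Ω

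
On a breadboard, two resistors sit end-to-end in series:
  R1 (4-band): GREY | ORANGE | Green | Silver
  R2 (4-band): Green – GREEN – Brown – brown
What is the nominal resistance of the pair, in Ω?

8300550 Ω

R1: grey, orange → 83; green ×10^5 → 8300000 Ω.
R2: green, green → 55; brown ×10 → 550 Ω.
Series: 8300000 + 550 = 8300550 Ω.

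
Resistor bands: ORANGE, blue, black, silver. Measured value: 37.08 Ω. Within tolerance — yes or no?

yes

Orange → 3 (first significant figure)
Blue → 6 (second significant figure)
Black → ×1 multiplier
Silver → ±10% tolerance
36 × 1 = 36 Ω
Allowed range: 32.4 Ω to 39.6 Ω.
37.08 Ω lies inside that range.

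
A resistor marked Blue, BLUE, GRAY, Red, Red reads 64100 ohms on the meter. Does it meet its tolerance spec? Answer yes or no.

Blue → 6 (first significant figure)
Blue → 6 (second significant figure)
Grey → 8 (third significant figure)
Red → ×10^2 multiplier
Red → ±2% tolerance
668 × 100 = 66800 Ω
Allowed range: 65464 Ω to 68136 Ω.
64100 ohms lies outside that range.

no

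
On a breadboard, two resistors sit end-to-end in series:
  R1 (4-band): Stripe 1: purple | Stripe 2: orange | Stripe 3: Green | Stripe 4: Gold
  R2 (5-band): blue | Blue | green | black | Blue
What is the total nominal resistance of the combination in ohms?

R1: violet, orange → 73; green ×10^5 → 7300000 Ω.
R2: blue, blue, green → 665; black ×1 → 665 Ω.
Series: 7300000 + 665 = 7300665 Ω.

7300665 Ω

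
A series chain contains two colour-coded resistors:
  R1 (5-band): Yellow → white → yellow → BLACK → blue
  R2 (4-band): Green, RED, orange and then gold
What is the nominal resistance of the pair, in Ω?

52494 Ω

R1: yellow, white, yellow → 494; black ×1 → 494 Ω.
R2: green, red → 52; orange ×10^3 → 52000 Ω.
Series: 494 + 52000 = 52494 Ω.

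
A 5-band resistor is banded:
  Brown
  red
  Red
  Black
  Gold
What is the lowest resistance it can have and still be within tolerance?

Brown → 1 (first significant figure)
Red → 2 (second significant figure)
Red → 2 (third significant figure)
Black → ×1 multiplier
Gold → ±5% tolerance
122 × 1 = 122 Ω
Lowest = 122 × (1 − 5/100) = 115.9 Ω.

115.9 Ω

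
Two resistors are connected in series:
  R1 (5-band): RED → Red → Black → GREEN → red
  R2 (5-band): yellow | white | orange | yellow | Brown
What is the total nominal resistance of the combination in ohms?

26930000 Ω

R1: red, red, black → 220; green ×10^5 → 22000000 Ω.
R2: yellow, white, orange → 493; yellow ×10^4 → 4930000 Ω.
Series: 22000000 + 4930000 = 26930000 Ω.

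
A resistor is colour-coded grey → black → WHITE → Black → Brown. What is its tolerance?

The last band, brown, is the tolerance band.
Brown corresponds to ±1%.

±1%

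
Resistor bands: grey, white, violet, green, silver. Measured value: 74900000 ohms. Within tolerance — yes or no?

no

Grey → 8 (first significant figure)
White → 9 (second significant figure)
Violet → 7 (third significant figure)
Green → ×10^5 multiplier
Silver → ±10% tolerance
897 × 100000 = 89700000 Ω
Allowed range: 80730000 Ω to 98670000 Ω.
74900000 ohms lies outside that range.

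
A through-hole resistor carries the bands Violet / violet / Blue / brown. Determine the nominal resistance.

77000000 Ω

Violet → 7 (first significant figure)
Violet → 7 (second significant figure)
Blue → ×10^6 multiplier
77 × 1000000 = 77000000 Ω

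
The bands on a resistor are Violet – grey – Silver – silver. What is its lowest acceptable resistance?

0.702 Ω

Violet → 7 (first significant figure)
Grey → 8 (second significant figure)
Silver → ×0.01 multiplier
Silver → ±10% tolerance
78 × 0.01 = 0.78 Ω
Lowest = 0.78 × (1 − 10/100) = 0.702 Ω.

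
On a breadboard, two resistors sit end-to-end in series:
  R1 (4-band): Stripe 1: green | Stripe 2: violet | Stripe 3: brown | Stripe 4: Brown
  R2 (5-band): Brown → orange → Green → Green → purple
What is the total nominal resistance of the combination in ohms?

13500570 Ω

R1: green, violet → 57; brown ×10 → 570 Ω.
R2: brown, orange, green → 135; green ×10^5 → 13500000 Ω.
Series: 570 + 13500000 = 13500570 Ω.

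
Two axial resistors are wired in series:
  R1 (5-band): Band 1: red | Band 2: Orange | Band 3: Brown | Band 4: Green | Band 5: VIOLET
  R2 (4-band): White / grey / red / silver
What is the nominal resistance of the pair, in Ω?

R1: red, orange, brown → 231; green ×10^5 → 23100000 Ω.
R2: white, grey → 98; red ×10^2 → 9800 Ω.
Series: 23100000 + 9800 = 23109800 Ω.

23109800 Ω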